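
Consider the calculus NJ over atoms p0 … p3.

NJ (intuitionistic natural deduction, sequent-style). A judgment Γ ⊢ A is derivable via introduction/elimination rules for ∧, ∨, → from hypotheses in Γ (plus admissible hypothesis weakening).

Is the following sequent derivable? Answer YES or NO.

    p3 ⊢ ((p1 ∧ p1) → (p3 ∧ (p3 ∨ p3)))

Derivation (root first):
[→I] p3 ⊢ ((p1 ∧ p1) → (p3 ∧ (p3 ∨ p3)))
  [∧I] (p1 ∧ p1), p3 ⊢ (p3 ∧ (p3 ∨ p3))
    [Wk] p3, (p1 ∧ p1) ⊢ p3
      [Ax] p3 ⊢ p3
    [∨I₁] p3 ⊢ (p3 ∨ p3)
      [Ax] p3 ⊢ p3

Result: YES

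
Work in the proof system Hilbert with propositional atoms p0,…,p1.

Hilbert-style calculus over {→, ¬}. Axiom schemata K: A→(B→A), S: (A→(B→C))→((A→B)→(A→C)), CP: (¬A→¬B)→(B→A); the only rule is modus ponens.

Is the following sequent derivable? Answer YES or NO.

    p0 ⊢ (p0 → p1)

Search for a countermodel by truth-table:
  v=00: Γ:[p0=F] Δ:[(p0 → p1)=T] refutes=False
  v=01: Γ:[p0=F] Δ:[(p0 → p1)=T] refutes=False
  v=10: Γ:[p0=T] Δ:[(p0 → p1)=F] refutes=True  ← countermodel

Result: NO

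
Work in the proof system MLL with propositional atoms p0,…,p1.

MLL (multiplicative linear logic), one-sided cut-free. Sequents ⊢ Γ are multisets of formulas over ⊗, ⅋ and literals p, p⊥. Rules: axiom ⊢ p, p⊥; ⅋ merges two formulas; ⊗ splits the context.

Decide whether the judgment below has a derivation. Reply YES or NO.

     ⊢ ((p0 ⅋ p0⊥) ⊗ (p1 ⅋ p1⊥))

Derivation trace:
[⊗]  ⊢ ((p0 ⅋ p0⊥) ⊗ (p1 ⅋ p1⊥))
  [⅋]  ⊢ (p0 ⅋ p0⊥)
    [Ax]  ⊢ p0, p0⊥
  [⅋]  ⊢ (p1 ⅋ p1⊥)
    [Ax]  ⊢ p1, p1⊥

Result: YES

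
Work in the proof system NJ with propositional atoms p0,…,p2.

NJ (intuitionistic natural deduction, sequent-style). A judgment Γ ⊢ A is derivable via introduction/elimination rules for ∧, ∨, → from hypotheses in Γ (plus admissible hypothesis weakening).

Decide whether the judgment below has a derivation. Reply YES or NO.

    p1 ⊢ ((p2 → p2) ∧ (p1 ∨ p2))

Derivation (root first):
[∧I] p1 ⊢ ((p2 → p2) ∧ (p1 ∨ p2))
  [→I]  ⊢ (p2 → p2)
    [Ax] p2 ⊢ p2
  [∨I₁] p1 ⊢ (p1 ∨ p2)
    [Ax] p1 ⊢ p1

Result: YES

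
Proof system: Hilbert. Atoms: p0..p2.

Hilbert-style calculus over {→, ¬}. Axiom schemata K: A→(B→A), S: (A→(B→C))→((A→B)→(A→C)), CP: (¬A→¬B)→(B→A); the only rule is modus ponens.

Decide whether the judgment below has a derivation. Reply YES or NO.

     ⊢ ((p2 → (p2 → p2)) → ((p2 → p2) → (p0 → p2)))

Enumerate valuations to refute Γ ⊢ Δ:
  v=000: Γ:[] Δ:[((p2 → (p2 → p2)) → ((p2 → p2) → (p0 → p2)))=T] refutes=False
  v=001: Γ:[] Δ:[((p2 → (p2 → p2)) → ((p2 → p2) → (p0 → p2)))=T] refutes=False
  v=010: Γ:[] Δ:[((p2 → (p2 → p2)) → ((p2 → p2) → (p0 → p2)))=T] refutes=False
  v=011: Γ:[] Δ:[((p2 → (p2 → p2)) → ((p2 → p2) → (p0 → p2)))=T] refutes=False
  v=100: Γ:[] Δ:[((p2 → (p2 → p2)) → ((p2 → p2) → (p0 → p2)))=F] refutes=True  ← countermodel

Result: NO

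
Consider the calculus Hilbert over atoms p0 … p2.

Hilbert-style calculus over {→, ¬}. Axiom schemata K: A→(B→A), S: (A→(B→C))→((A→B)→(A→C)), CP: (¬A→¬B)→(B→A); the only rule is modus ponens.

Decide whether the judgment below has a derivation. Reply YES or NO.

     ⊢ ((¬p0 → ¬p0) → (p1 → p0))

Search for a countermodel by truth-table:
  v=000: Γ:[] Δ:[((¬p0 → ¬p0) → (p1 → p0))=T] refutes=False
  v=001: Γ:[] Δ:[((¬p0 → ¬p0) → (p1 → p0))=T] refutes=False
  v=010: Γ:[] Δ:[((¬p0 → ¬p0) → (p1 → p0))=F] refutes=True  ← countermodel

Result: NO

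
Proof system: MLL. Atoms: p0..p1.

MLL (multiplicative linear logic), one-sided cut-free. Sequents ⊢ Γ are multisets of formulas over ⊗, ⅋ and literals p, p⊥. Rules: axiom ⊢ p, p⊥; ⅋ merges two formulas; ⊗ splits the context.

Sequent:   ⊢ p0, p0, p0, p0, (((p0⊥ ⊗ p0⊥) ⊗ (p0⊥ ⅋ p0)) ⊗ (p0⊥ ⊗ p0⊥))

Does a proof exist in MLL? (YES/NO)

Derivation (root first):
[⊗]  ⊢ p0, p0, p0, p0, (((p0⊥ ⊗ p0⊥) ⊗ (p0⊥ ⅋ p0)) ⊗ (p0⊥ ⊗ p0⊥))
  [⊗]  ⊢ p0, p0, ((p0⊥ ⊗ p0⊥) ⊗ (p0⊥ ⅋ p0))
    [⊗]  ⊢ p0, p0, (p0⊥ ⊗ p0⊥)
      [Ax]  ⊢ p0, p0⊥
      [Ax]  ⊢ p0, p0⊥
    [⅋]  ⊢ (p0⊥ ⅋ p0)
      [Ax]  ⊢ p0, p0⊥
  [⊗]  ⊢ p0, p0, (p0⊥ ⊗ p0⊥)
    [Ax]  ⊢ p0, p0⊥
    [Ax]  ⊢ p0, p0⊥

Result: YES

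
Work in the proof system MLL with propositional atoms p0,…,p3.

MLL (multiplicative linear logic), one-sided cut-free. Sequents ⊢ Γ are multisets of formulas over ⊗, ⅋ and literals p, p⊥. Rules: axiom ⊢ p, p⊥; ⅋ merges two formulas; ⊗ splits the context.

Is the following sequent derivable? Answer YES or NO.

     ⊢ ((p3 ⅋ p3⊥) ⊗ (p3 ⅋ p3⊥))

Proof tree:
[⊗]  ⊢ ((p3 ⅋ p3⊥) ⊗ (p3 ⅋ p3⊥))
  [⅋]  ⊢ (p3 ⅋ p3⊥)
    [Ax]  ⊢ p3, p3⊥
  [⅋]  ⊢ (p3 ⅋ p3⊥)
    [Ax]  ⊢ p3, p3⊥

Result: YES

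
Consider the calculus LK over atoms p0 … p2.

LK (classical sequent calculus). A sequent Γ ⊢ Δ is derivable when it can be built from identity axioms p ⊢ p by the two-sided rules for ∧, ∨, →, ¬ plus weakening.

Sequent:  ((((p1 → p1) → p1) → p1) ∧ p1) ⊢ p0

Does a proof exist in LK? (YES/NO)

Truth-table refutation:
  v=000: Γ:[((((p1 → p1) → p1) → p1) ∧ p1)=F] Δ:[p0=F] refutes=False
  v=001: Γ:[((((p1 → p1) → p1) → p1) ∧ p1)=F] Δ:[p0=F] refutes=False
  v=010: Γ:[((((p1 → p1) → p1) → p1) ∧ p1)=T] Δ:[p0=F] refutes=True  ← countermodel

Result: NO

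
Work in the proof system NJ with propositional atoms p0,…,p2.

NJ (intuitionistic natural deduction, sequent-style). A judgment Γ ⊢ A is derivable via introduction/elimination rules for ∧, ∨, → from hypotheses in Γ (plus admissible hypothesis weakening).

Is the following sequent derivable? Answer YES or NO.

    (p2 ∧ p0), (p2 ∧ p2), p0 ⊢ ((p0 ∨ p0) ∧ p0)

Proof tree:
[∧I] (p2 ∧ p0), (p2 ∧ p2), p0 ⊢ ((p0 ∨ p0) ∧ p0)
  [Wk] p0, (p2 ∧ p0) ⊢ (p0 ∨ p0)
    [∨I₂] p0 ⊢ (p0 ∨ p0)
      [Ax] p0 ⊢ p0
  [Wk] p0, (p2 ∧ p2) ⊢ p0
    [Ax] p0 ⊢ p0

Result: YES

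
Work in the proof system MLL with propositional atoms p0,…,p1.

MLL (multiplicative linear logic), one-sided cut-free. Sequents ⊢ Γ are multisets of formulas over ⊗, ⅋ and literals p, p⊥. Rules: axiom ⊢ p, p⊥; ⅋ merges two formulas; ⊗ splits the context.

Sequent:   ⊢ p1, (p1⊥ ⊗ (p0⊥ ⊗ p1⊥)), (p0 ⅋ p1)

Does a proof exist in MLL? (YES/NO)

Proof tree:
[⅋]  ⊢ p1, (p1⊥ ⊗ (p0⊥ ⊗ p1⊥)), (p0 ⅋ p1)
  [⊗]  ⊢ p1, p0, p1, (p1⊥ ⊗ (p0⊥ ⊗ p1⊥))
    [Ax]  ⊢ p1, p1⊥
    [⊗]  ⊢ p0, p1, (p0⊥ ⊗ p1⊥)
      [Ax]  ⊢ p0, p0⊥
      [Ax]  ⊢ p1, p1⊥

Result: YES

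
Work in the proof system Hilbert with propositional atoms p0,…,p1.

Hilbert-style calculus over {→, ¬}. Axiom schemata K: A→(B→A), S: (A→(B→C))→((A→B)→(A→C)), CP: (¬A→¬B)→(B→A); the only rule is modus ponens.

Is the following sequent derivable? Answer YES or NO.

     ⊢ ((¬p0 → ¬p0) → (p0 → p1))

Search for a countermodel by truth-table:
  v=00: Γ:[] Δ:[((¬p0 → ¬p0) → (p0 → p1))=T] refutes=False
  v=01: Γ:[] Δ:[((¬p0 → ¬p0) → (p0 → p1))=T] refutes=False
  v=10: Γ:[] Δ:[((¬p0 → ¬p0) → (p0 → p1))=F] refutes=True  ← countermodel

Result: NO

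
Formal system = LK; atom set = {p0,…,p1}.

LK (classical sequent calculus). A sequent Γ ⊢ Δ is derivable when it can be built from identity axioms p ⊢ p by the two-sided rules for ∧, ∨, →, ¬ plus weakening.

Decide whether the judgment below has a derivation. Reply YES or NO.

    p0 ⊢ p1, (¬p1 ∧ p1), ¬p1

Derivation trace:
[¬R] p0 ⊢ p1, (¬p1 ∧ p1), ¬p1
  [∧R] p1, p0 ⊢ p1, (¬p1 ∧ p1)
    [WL] p0 ⊢ p1, ¬p1
      [¬R]  ⊢ p1, ¬p1
        [Ax] p1 ⊢ p1
    [Ax] p1 ⊢ p1

Result: YES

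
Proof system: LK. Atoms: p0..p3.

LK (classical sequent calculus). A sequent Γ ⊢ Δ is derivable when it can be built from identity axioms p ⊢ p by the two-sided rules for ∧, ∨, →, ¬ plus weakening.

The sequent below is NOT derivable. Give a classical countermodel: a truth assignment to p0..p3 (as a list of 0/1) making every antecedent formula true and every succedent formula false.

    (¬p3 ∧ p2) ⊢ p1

Truth-table refutation:
  v=0000: Γ:[(¬p3 ∧ p2)=F] Δ:[p1=F] refutes=False
  v=0001: Γ:[(¬p3 ∧ p2)=F] Δ:[p1=F] refutes=False
  v=0010: Γ:[(¬p3 ∧ p2)=T] Δ:[p1=F] refutes=True  ← countermodel

Result: [0, 0, 1, 0]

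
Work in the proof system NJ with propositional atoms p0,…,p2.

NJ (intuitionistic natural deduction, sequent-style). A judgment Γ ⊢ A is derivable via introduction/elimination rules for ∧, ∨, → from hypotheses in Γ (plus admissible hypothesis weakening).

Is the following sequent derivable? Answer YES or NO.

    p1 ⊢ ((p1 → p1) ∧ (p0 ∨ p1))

Derivation (root first):
[∧I] p1 ⊢ ((p1 → p1) ∧ (p0 ∨ p1))
  [→I]  ⊢ (p1 → p1)
    [Ax] p1 ⊢ p1
  [∨I₂] p1 ⊢ (p0 ∨ p1)
    [Ax] p1 ⊢ p1

Result: YES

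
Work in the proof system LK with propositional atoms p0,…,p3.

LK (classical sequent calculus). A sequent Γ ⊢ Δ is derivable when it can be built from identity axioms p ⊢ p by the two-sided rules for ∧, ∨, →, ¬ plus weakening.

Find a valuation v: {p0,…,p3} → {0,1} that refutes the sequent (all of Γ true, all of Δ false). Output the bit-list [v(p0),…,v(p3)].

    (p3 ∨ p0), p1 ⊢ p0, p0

Enumerate valuations to refute Γ ⊢ Δ:
  v=0000: Γ:[(p3 ∨ p0)=F, p1=F] Δ:[p0=F, p0=F] refutes=False
  v=0001: Γ:[(p3 ∨ p0)=T, p1=F] Δ:[p0=F, p0=F] refutes=False
  v=0010: Γ:[(p3 ∨ p0)=F, p1=F] Δ:[p0=F, p0=F] refutes=False
  v=0011: Γ:[(p3 ∨ p0)=T, p1=F] Δ:[p0=F, p0=F] refutes=False
  v=0100: Γ:[(p3 ∨ p0)=F, p1=T] Δ:[p0=F, p0=F] refutes=False
  v=0101: Γ:[(p3 ∨ p0)=T, p1=T] Δ:[p0=F, p0=F] refutes=True  ← countermodel

Result: [0, 1, 0, 1]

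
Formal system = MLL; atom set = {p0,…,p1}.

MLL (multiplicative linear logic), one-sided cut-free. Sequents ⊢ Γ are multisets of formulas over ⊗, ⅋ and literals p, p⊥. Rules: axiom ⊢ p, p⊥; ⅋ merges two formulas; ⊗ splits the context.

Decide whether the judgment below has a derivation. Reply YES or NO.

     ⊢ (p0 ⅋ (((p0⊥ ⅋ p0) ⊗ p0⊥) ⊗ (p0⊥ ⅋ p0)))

Derivation (root first):
[⅋]  ⊢ (p0 ⅋ (((p0⊥ ⅋ p0) ⊗ p0⊥) ⊗ (p0⊥ ⅋ p0)))
  [⊗]  ⊢ p0, (((p0⊥ ⅋ p0) ⊗ p0⊥) ⊗ (p0⊥ ⅋ p0))
    [⊗]  ⊢ p0, ((p0⊥ ⅋ p0) ⊗ p0⊥)
      [⅋]  ⊢ (p0⊥ ⅋ p0)
        [Ax]  ⊢ p0, p0⊥
      [Ax]  ⊢ p0, p0⊥
    [⅋]  ⊢ (p0⊥ ⅋ p0)
      [Ax]  ⊢ p0, p0⊥

Result: YES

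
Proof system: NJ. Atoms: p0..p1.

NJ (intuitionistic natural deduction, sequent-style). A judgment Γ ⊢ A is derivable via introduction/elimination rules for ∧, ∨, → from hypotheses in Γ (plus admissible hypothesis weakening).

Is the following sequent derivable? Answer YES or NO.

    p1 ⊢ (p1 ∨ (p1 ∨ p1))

Derivation (root first):
[∨I₂] p1 ⊢ (p1 ∨ (p1 ∨ p1))
  [∨I₁] p1 ⊢ (p1 ∨ p1)
    [Ax] p1 ⊢ p1

Result: YES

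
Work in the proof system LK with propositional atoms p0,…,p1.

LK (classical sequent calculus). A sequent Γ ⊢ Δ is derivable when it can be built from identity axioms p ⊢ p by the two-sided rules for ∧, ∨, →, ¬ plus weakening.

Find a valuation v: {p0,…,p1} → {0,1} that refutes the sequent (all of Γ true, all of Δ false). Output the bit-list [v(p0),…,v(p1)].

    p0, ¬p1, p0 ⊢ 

Search for a countermodel by truth-table:
  v=00: Γ:[p0=F, ¬p1=T, p0=F] Δ:[] refutes=False
  v=01: Γ:[p0=F, ¬p1=F, p0=F] Δ:[] refutes=False
  v=10: Γ:[p0=T, ¬p1=T, p0=T] Δ:[] refutes=True  ← countermodel

Result: [1, 0]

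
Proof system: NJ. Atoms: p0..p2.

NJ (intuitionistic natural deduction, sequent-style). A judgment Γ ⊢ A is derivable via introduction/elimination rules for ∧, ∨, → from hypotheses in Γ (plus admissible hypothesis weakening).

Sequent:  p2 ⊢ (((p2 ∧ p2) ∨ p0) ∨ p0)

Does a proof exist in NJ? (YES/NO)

Derivation (root first):
[∨I₁] p2 ⊢ (((p2 ∧ p2) ∨ p0) ∨ p0)
  [∨I₁] p2 ⊢ ((p2 ∧ p2) ∨ p0)
    [∧I] p2 ⊢ (p2 ∧ p2)
      [Ax] p2 ⊢ p2
      [Ax] p2 ⊢ p2

Result: YES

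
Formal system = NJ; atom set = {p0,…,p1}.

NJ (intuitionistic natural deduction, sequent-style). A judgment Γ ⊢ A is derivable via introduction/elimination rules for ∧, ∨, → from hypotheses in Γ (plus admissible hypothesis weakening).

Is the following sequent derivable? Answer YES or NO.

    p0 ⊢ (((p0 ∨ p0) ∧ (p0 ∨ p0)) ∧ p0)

Proof tree:
[∧I] p0 ⊢ (((p0 ∨ p0) ∧ (p0 ∨ p0)) ∧ p0)
  [∧I] p0 ⊢ ((p0 ∨ p0) ∧ (p0 ∨ p0))
    [∨I₁] p0 ⊢ (p0 ∨ p0)
      [Ax] p0 ⊢ p0
    [∨I₁] p0 ⊢ (p0 ∨ p0)
      [Ax] p0 ⊢ p0
  [Ax] p0 ⊢ p0

Result: YES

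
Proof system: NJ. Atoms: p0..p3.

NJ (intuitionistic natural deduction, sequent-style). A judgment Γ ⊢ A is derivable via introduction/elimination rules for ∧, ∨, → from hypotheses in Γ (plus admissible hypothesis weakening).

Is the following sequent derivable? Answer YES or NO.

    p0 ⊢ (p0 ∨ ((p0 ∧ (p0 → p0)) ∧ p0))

Proof tree:
[∨I₂] p0 ⊢ (p0 ∨ ((p0 ∧ (p0 → p0)) ∧ p0))
  [∧I] p0 ⊢ ((p0 ∧ (p0 → p0)) ∧ p0)
    [∧I] p0 ⊢ (p0 ∧ (p0 → p0))
      [Ax] p0 ⊢ p0
      [→I]  ⊢ (p0 → p0)
        [Ax] p0 ⊢ p0
    [Ax] p0 ⊢ p0

Result: YES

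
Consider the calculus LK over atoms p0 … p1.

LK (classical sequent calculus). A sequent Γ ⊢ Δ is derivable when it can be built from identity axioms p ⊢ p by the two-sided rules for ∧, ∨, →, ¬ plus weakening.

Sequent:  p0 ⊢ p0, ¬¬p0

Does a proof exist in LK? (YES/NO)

Derivation (root first):
[¬R] p0 ⊢ p0, ¬¬p0
  [WR] p0, ¬p0 ⊢ p0
    [¬L] p0, ¬p0 ⊢ 
      [Ax] p0 ⊢ p0

Result: YES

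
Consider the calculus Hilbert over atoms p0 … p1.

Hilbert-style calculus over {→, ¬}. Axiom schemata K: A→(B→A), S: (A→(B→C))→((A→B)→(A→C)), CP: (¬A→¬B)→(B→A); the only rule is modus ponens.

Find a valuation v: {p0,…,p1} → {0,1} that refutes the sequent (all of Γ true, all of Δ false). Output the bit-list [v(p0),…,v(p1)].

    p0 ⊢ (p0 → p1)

Truth-table refutation:
  v=00: Γ:[p0=F] Δ:[(p0 → p1)=T] refutes=False
  v=01: Γ:[p0=F] Δ:[(p0 → p1)=T] refutes=False
  v=10: Γ:[p0=T] Δ:[(p0 → p1)=F] refutes=True  ← countermodel

Result: [1, 0]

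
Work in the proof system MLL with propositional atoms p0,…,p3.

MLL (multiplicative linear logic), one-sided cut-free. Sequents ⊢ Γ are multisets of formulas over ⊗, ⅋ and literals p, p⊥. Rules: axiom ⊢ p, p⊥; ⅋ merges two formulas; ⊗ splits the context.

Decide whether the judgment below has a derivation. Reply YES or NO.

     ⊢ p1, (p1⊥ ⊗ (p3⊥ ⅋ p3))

Derivation (root first):
[⊗]  ⊢ p1, (p1⊥ ⊗ (p3⊥ ⅋ p3))
  [Ax]  ⊢ p1, p1⊥
  [⅋]  ⊢ (p3⊥ ⅋ p3)
    [Ax]  ⊢ p3, p3⊥

Result: YES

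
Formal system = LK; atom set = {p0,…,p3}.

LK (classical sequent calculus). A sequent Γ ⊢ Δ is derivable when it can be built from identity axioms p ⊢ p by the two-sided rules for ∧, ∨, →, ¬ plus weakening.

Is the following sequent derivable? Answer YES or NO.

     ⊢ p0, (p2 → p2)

Derivation (root first):
[→R]  ⊢ p0, (p2 → p2)
  [WR] p2 ⊢ p2, p0
    [Ax] p2 ⊢ p2

Result: YES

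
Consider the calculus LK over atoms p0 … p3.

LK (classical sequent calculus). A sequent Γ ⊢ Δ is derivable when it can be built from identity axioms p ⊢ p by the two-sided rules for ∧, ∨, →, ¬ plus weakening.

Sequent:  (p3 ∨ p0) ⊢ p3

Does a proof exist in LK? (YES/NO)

Search for a countermodel by truth-table:
  v=0000: Γ:[(p3 ∨ p0)=F] Δ:[p3=F] refutes=False
  v=0001: Γ:[(p3 ∨ p0)=T] Δ:[p3=T] refutes=False
  v=0010: Γ:[(p3 ∨ p0)=F] Δ:[p3=F] refutes=False
  v=0011: Γ:[(p3 ∨ p0)=T] Δ:[p3=T] refutes=False
  v=0100: Γ:[(p3 ∨ p0)=F] Δ:[p3=F] refutes=False
  v=0101: Γ:[(p3 ∨ p0)=T] Δ:[p3=T] refutes=False
  v=0110: Γ:[(p3 ∨ p0)=F] Δ:[p3=F] refutes=False
  v=0111: Γ:[(p3 ∨ p0)=T] Δ:[p3=T] refutes=False
  v=1000: Γ:[(p3 ∨ p0)=T] Δ:[p3=F] refutes=True  ← countermodel

Result: NO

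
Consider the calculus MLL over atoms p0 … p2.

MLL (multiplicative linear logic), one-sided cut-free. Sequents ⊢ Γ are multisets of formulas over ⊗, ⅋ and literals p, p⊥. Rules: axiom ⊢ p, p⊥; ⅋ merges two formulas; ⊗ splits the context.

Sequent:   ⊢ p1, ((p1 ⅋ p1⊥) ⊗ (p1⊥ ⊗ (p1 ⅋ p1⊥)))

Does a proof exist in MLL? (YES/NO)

Proof tree:
[⊗]  ⊢ p1, ((p1 ⅋ p1⊥) ⊗ (p1⊥ ⊗ (p1 ⅋ p1⊥)))
  [⅋]  ⊢ (p1 ⅋ p1⊥)
    [Ax]  ⊢ p1, p1⊥
  [⊗]  ⊢ p1, (p1⊥ ⊗ (p1 ⅋ p1⊥))
    [Ax]  ⊢ p1, p1⊥
    [⅋]  ⊢ (p1 ⅋ p1⊥)
      [Ax]  ⊢ p1, p1⊥

Result: YES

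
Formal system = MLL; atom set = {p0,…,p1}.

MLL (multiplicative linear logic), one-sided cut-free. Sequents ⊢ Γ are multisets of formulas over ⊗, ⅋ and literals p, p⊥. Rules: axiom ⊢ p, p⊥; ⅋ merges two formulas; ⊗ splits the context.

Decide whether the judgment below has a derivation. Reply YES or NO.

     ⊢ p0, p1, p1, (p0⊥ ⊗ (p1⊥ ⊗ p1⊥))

Derivation (root first):
[⊗]  ⊢ p0, p1, p1, (p0⊥ ⊗ (p1⊥ ⊗ p1⊥))
  [Ax]  ⊢ p0, p0⊥
  [⊗]  ⊢ p1, p1, (p1⊥ ⊗ p1⊥)
    [Ax]  ⊢ p1, p1⊥
    [Ax]  ⊢ p1, p1⊥

Result: YES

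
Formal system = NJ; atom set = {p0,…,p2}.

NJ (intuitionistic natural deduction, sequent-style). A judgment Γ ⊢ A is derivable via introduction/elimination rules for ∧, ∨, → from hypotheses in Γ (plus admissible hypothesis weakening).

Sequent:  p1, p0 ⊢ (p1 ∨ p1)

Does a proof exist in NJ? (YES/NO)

Derivation trace:
[∨I₁] p1, p0 ⊢ (p1 ∨ p1)
  [Wk] p1, p0 ⊢ p1
    [Ax] p1 ⊢ p1

Result: YES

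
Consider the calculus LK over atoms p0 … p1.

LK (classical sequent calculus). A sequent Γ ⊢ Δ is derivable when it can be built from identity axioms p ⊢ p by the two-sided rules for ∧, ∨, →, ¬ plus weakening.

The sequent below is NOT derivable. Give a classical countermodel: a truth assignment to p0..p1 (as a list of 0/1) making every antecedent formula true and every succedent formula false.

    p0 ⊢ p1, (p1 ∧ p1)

Enumerate valuations to refute Γ ⊢ Δ:
  v=00: Γ:[p0=F] Δ:[p1=F, (p1 ∧ p1)=F] refutes=False
  v=01: Γ:[p0=F] Δ:[p1=T, (p1 ∧ p1)=T] refutes=False
  v=10: Γ:[p0=T] Δ:[p1=F, (p1 ∧ p1)=F] refutes=True  ← countermodel

Result: [1, 0]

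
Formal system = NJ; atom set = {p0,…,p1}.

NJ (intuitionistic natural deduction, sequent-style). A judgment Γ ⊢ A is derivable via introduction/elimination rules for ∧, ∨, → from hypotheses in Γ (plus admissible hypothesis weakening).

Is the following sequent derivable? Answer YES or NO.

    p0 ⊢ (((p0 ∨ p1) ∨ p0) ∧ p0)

Proof tree:
[∧I] p0 ⊢ (((p0 ∨ p1) ∨ p0) ∧ p0)
  [∨I₁] p0 ⊢ ((p0 ∨ p1) ∨ p0)
    [∨I₁] p0 ⊢ (p0 ∨ p1)
      [Ax] p0 ⊢ p0
  [Ax] p0 ⊢ p0

Result: YES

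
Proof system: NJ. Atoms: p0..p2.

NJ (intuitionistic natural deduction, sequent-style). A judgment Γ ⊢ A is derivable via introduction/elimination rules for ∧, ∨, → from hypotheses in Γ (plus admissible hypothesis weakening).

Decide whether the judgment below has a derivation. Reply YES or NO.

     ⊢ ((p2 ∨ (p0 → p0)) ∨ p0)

Derivation (root first):
[∨I₁]  ⊢ ((p2 ∨ (p0 → p0)) ∨ p0)
  [∨I₂]  ⊢ (p2 ∨ (p0 → p0))
    [→I]  ⊢ (p0 → p0)
      [Ax] p0 ⊢ p0

Result: YES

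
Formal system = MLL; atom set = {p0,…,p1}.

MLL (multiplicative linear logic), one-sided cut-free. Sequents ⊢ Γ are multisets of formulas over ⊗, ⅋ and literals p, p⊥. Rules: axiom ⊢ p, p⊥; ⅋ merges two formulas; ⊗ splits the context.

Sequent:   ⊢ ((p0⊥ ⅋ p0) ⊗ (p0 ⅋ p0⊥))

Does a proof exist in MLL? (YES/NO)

Proof tree:
[⊗]  ⊢ ((p0⊥ ⅋ p0) ⊗ (p0 ⅋ p0⊥))
  [⅋]  ⊢ (p0⊥ ⅋ p0)
    [Ax]  ⊢ p0, p0⊥
  [⅋]  ⊢ (p0 ⅋ p0⊥)
    [Ax]  ⊢ p0, p0⊥

Result: YES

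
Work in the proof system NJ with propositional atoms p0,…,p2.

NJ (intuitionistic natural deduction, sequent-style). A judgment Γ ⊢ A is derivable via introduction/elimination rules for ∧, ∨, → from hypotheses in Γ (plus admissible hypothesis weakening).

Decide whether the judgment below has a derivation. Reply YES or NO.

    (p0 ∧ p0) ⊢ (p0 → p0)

Derivation (root first):
[Wk] (p0 ∧ p0) ⊢ (p0 → p0)
  [→I]  ⊢ (p0 → p0)
    [Ax] p0 ⊢ p0

Result: YES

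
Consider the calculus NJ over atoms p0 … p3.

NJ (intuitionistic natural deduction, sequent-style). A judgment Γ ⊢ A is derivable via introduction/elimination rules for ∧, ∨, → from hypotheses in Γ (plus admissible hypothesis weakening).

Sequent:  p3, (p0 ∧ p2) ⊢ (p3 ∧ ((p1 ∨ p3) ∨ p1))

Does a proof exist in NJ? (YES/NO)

Proof tree:
[∧I] p3, (p0 ∧ p2) ⊢ (p3 ∧ ((p1 ∨ p3) ∨ p1))
  [Ax] p3 ⊢ p3
  [Wk] p3, (p0 ∧ p2) ⊢ ((p1 ∨ p3) ∨ p1)
    [∨I₁] p3 ⊢ ((p1 ∨ p3) ∨ p1)
      [∨I₂] p3 ⊢ (p1 ∨ p3)
        [Ax] p3 ⊢ p3

Result: YES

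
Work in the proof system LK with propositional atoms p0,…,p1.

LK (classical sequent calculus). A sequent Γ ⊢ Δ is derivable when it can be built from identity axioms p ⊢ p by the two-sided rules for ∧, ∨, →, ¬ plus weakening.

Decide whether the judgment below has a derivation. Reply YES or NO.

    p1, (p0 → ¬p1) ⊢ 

Search for a countermodel by truth-table:
  v=00: Γ:[p1=F, (p0 → ¬p1)=T] Δ:[] refutes=False
  v=01: Γ:[p1=T, (p0 → ¬p1)=T] Δ:[] refutes=True  ← countermodel

Result: NO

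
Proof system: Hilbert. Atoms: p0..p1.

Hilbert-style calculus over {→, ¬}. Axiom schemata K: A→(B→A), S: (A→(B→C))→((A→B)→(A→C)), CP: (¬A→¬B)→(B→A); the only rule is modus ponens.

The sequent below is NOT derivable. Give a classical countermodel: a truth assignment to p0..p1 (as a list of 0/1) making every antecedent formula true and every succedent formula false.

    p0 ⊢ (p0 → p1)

Enumerate valuations to refute Γ ⊢ Δ:
  v=00: Γ:[p0=F] Δ:[(p0 → p1)=T] refutes=False
  v=01: Γ:[p0=F] Δ:[(p0 → p1)=T] refutes=False
  v=10: Γ:[p0=T] Δ:[(p0 → p1)=F] refutes=True  ← countermodel

Result: [1, 0]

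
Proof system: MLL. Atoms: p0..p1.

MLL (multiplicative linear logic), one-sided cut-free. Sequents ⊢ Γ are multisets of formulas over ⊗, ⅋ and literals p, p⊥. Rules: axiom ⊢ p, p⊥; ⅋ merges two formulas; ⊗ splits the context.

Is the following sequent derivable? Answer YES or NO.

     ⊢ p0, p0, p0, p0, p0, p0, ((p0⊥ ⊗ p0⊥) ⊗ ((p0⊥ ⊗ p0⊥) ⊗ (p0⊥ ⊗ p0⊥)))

Derivation (root first):
[⊗]  ⊢ p0, p0, p0, p0, p0, p0, ((p0⊥ ⊗ p0⊥) ⊗ ((p0⊥ ⊗ p0⊥) ⊗ (p0⊥ ⊗ p0⊥)))
  [⊗]  ⊢ p0, p0, (p0⊥ ⊗ p0⊥)
    [Ax]  ⊢ p0, p0⊥
    [Ax]  ⊢ p0, p0⊥
  [⊗]  ⊢ p0, p0, p0, p0, ((p0⊥ ⊗ p0⊥) ⊗ (p0⊥ ⊗ p0⊥))
    [⊗]  ⊢ p0, p0, (p0⊥ ⊗ p0⊥)
      [Ax]  ⊢ p0, p0⊥
      [Ax]  ⊢ p0, p0⊥
    [⊗]  ⊢ p0, p0, (p0⊥ ⊗ p0⊥)
      [Ax]  ⊢ p0, p0⊥
      [Ax]  ⊢ p0, p0⊥

Result: YES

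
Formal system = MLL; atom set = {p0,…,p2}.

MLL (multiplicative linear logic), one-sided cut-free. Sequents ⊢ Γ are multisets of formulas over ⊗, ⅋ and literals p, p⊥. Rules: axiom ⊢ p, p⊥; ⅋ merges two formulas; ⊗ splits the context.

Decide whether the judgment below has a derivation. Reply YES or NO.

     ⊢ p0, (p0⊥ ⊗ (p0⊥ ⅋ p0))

Proof tree:
[⊗]  ⊢ p0, (p0⊥ ⊗ (p0⊥ ⅋ p0))
  [Ax]  ⊢ p0, p0⊥
  [⅋]  ⊢ (p0⊥ ⅋ p0)
    [Ax]  ⊢ p0, p0⊥

Result: YES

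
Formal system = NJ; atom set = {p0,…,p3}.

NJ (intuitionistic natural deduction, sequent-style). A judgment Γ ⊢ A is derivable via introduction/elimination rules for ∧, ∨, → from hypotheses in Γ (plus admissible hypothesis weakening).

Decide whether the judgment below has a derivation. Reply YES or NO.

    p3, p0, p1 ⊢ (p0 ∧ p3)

Proof tree:
[Wk] p3, p0, p1 ⊢ (p0 ∧ p3)
  [∧I] p3, p0 ⊢ (p0 ∧ p3)
    [Ax] p0 ⊢ p0
    [Ax] p3 ⊢ p3

Result: YES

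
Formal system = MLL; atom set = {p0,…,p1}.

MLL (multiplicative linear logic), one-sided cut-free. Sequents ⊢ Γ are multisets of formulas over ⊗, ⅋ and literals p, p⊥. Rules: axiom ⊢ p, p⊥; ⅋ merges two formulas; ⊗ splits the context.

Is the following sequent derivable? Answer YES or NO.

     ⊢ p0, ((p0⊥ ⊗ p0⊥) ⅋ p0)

Derivation (root first):
[⅋]  ⊢ p0, ((p0⊥ ⊗ p0⊥) ⅋ p0)
  [⊗]  ⊢ p0, p0, (p0⊥ ⊗ p0⊥)
    [Ax]  ⊢ p0, p0⊥
    [Ax]  ⊢ p0, p0⊥

Result: YES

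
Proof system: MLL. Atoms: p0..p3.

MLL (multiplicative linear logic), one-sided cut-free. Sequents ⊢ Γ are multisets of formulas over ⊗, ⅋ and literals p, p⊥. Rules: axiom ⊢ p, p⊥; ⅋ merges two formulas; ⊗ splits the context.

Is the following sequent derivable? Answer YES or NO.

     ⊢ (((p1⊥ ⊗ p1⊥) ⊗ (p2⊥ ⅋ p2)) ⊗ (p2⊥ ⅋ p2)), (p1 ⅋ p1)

Derivation trace:
[⅋]  ⊢ (((p1⊥ ⊗ p1⊥) ⊗ (p2⊥ ⅋ p2)) ⊗ (p2⊥ ⅋ p2)), (p1 ⅋ p1)
  [⊗]  ⊢ p1, p1, (((p1⊥ ⊗ p1⊥) ⊗ (p2⊥ ⅋ p2)) ⊗ (p2⊥ ⅋ p2))
    [⊗]  ⊢ p1, p1, ((p1⊥ ⊗ p1⊥) ⊗ (p2⊥ ⅋ p2))
      [⊗]  ⊢ p1, p1, (p1⊥ ⊗ p1⊥)
        [Ax]  ⊢ p1, p1⊥
        [Ax]  ⊢ p1, p1⊥
      [⅋]  ⊢ (p2⊥ ⅋ p2)
        [Ax]  ⊢ p2, p2⊥
    [⅋]  ⊢ (p2⊥ ⅋ p2)
      [Ax]  ⊢ p2, p2⊥

Result: YES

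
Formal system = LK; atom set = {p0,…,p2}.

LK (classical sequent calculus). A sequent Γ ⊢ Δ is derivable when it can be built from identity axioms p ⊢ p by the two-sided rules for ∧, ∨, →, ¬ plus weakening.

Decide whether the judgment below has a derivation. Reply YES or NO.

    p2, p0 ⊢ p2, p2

Derivation (root first):
[WR] p2, p0 ⊢ p2, p2
  [WL] p2, p0 ⊢ p2
    [Ax] p2 ⊢ p2

Result: YES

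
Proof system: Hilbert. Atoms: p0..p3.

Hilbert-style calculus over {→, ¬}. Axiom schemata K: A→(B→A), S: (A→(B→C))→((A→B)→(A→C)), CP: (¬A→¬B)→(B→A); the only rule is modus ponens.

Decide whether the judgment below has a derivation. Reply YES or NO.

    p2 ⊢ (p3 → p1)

Truth-table refutation:
  v=0000: Γ:[p2=F] Δ:[(p3 → p1)=T] refutes=False
  v=0001: Γ:[p2=F] Δ:[(p3 → p1)=F] refutes=False
  v=0010: Γ:[p2=T] Δ:[(p3 → p1)=T] refutes=False
  v=0011: Γ:[p2=T] Δ:[(p3 → p1)=F] refutes=True  ← countermodel

Result: NO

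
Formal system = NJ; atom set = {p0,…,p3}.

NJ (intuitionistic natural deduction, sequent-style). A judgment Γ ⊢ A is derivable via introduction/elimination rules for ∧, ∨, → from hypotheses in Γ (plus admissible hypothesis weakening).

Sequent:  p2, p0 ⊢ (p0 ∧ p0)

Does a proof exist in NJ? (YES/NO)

Derivation trace:
[∧I] p2, p0 ⊢ (p0 ∧ p0)
  [Wk] p0, p2 ⊢ p0
    [Ax] p0 ⊢ p0
  [Wk] p0, p2 ⊢ p0
    [Ax] p0 ⊢ p0

Result: YES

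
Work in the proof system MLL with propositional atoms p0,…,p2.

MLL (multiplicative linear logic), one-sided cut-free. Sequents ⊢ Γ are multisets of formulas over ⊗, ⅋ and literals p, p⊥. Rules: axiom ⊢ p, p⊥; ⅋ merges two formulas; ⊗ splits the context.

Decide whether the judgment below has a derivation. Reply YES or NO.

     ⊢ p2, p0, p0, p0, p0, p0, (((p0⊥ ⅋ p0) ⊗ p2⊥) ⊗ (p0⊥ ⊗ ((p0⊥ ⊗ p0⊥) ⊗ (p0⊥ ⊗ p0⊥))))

Derivation trace:
[⊗]  ⊢ p2, p0, p0, p0, p0, p0, (((p0⊥ ⅋ p0) ⊗ p2⊥) ⊗ (p0⊥ ⊗ ((p0⊥ ⊗ p0⊥) ⊗ (p0⊥ ⊗ p0⊥))))
  [⊗]  ⊢ p2, ((p0⊥ ⅋ p0) ⊗ p2⊥)
    [⅋]  ⊢ (p0⊥ ⅋ p0)
      [Ax]  ⊢ p0, p0⊥
    [Ax]  ⊢ p2, p2⊥
  [⊗]  ⊢ p0, p0, p0, p0, p0, (p0⊥ ⊗ ((p0⊥ ⊗ p0⊥) ⊗ (p0⊥ ⊗ p0⊥)))
    [Ax]  ⊢ p0, p0⊥
    [⊗]  ⊢ p0, p0, p0, p0, ((p0⊥ ⊗ p0⊥) ⊗ (p0⊥ ⊗ p0⊥))
      [⊗]  ⊢ p0, p0, (p0⊥ ⊗ p0⊥)
        [Ax]  ⊢ p0, p0⊥
        [Ax]  ⊢ p0, p0⊥
      [⊗]  ⊢ p0, p0, (p0⊥ ⊗ p0⊥)
        [Ax]  ⊢ p0, p0⊥
        [Ax]  ⊢ p0, p0⊥

Result: YES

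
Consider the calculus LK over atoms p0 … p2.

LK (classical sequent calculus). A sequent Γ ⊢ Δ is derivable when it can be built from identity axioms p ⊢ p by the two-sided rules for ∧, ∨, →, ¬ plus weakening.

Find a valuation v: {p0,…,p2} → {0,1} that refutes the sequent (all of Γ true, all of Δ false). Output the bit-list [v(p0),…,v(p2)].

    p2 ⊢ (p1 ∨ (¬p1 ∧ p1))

Truth-table refutation:
  v=000: Γ:[p2=F] Δ:[(p1 ∨ (¬p1 ∧ p1))=F] refutes=False
  v=001: Γ:[p2=T] Δ:[(p1 ∨ (¬p1 ∧ p1))=F] refutes=True  ← countermodel

Result: [0, 0, 1]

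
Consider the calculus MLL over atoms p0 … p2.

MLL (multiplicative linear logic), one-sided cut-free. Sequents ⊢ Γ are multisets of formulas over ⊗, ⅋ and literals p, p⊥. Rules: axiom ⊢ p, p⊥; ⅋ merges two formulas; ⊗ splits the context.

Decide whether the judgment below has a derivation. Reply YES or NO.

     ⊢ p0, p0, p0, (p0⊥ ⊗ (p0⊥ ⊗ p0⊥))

Derivation trace:
[⊗]  ⊢ p0, p0, p0, (p0⊥ ⊗ (p0⊥ ⊗ p0⊥))
  [Ax]  ⊢ p0, p0⊥
  [⊗]  ⊢ p0, p0, (p0⊥ ⊗ p0⊥)
    [Ax]  ⊢ p0, p0⊥
    [Ax]  ⊢ p0, p0⊥

Result: YES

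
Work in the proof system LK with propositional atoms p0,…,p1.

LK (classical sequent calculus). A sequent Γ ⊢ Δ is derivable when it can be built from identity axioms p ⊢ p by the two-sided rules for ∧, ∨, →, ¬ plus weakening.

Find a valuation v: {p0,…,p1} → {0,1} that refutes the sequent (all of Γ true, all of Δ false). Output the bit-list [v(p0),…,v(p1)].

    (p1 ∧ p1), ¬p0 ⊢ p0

Enumerate valuations to refute Γ ⊢ Δ:
  v=00: Γ:[(p1 ∧ p1)=F, ¬p0=T] Δ:[p0=F] refutes=False
  v=01: Γ:[(p1 ∧ p1)=T, ¬p0=T] Δ:[p0=F] refutes=True  ← countermodel

Result: [0, 1]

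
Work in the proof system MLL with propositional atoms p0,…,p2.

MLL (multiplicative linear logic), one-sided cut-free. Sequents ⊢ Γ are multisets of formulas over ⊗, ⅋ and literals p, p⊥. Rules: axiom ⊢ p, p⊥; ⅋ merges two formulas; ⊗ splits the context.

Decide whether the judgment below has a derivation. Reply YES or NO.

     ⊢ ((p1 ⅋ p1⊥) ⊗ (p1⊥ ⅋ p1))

Proof tree:
[⊗]  ⊢ ((p1 ⅋ p1⊥) ⊗ (p1⊥ ⅋ p1))
  [⅋]  ⊢ (p1 ⅋ p1⊥)
    [Ax]  ⊢ p1, p1⊥
  [⅋]  ⊢ (p1⊥ ⅋ p1)
    [Ax]  ⊢ p1, p1⊥

Result: YES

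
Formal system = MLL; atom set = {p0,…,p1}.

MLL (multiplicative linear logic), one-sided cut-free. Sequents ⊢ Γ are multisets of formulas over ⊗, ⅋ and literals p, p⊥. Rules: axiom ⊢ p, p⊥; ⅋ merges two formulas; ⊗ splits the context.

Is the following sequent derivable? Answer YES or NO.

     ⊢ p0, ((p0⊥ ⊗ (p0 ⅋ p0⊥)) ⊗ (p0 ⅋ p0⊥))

Derivation trace:
[⊗]  ⊢ p0, ((p0⊥ ⊗ (p0 ⅋ p0⊥)) ⊗ (p0 ⅋ p0⊥))
  [⊗]  ⊢ p0, (p0⊥ ⊗ (p0 ⅋ p0⊥))
    [Ax]  ⊢ p0, p0⊥
    [⅋]  ⊢ (p0 ⅋ p0⊥)
      [Ax]  ⊢ p0, p0⊥
  [⅋]  ⊢ (p0 ⅋ p0⊥)
    [Ax]  ⊢ p0, p0⊥

Result: YES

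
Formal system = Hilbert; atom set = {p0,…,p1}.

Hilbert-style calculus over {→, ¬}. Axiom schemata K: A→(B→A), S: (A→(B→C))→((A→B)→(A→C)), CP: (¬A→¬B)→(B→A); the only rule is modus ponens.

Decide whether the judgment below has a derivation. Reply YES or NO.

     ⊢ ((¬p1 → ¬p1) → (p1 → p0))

Truth-table refutation:
  v=00: Γ:[] Δ:[((¬p1 → ¬p1) → (p1 → p0))=T] refutes=False
  v=01: Γ:[] Δ:[((¬p1 → ¬p1) → (p1 → p0))=F] refutes=True  ← countermodel

Result: NO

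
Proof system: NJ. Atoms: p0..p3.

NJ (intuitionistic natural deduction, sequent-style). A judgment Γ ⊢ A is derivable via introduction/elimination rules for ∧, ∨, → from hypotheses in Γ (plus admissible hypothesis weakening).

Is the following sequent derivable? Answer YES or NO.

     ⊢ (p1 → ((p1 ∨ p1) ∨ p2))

Derivation trace:
[→I]  ⊢ (p1 → ((p1 ∨ p1) ∨ p2))
  [∨I₁] p1 ⊢ ((p1 ∨ p1) ∨ p2)
    [∨I₁] p1 ⊢ (p1 ∨ p1)
      [Ax] p1 ⊢ p1

Result: YES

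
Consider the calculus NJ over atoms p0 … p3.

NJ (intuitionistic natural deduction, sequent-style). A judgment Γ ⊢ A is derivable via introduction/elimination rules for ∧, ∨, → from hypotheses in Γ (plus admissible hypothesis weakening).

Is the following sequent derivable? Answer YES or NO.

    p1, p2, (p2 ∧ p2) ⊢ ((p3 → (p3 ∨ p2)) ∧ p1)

Derivation (root first):
[∧I] p1, p2, (p2 ∧ p2) ⊢ ((p3 → (p3 ∨ p2)) ∧ p1)
  [Wk] p2 ⊢ (p3 → (p3 ∨ p2))
    [→I]  ⊢ (p3 → (p3 ∨ p2))
      [∨I₁] p3 ⊢ (p3 ∨ p2)
        [Ax] p3 ⊢ p3
  [Wk] p1, (p2 ∧ p2) ⊢ p1
    [Ax] p1 ⊢ p1

Result: YES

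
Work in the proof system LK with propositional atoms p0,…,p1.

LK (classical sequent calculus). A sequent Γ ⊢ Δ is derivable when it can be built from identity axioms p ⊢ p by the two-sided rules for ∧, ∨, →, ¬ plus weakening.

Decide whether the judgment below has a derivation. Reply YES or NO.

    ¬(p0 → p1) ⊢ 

Enumerate valuations to refute Γ ⊢ Δ:
  v=00: Γ:[¬(p0 → p1)=F] Δ:[] refutes=False
  v=01: Γ:[¬(p0 → p1)=F] Δ:[] refutes=False
  v=10: Γ:[¬(p0 → p1)=T] Δ:[] refutes=True  ← countermodel

Result: NO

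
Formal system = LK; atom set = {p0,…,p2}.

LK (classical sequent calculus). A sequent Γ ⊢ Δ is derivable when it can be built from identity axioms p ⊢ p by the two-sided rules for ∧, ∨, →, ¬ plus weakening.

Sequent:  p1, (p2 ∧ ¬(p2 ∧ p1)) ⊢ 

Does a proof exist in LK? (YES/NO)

Derivation (root first):
[∧L] p1, (p2 ∧ ¬(p2 ∧ p1)) ⊢ 
  [¬L] p1, p2, ¬(p2 ∧ p1) ⊢ 
    [∧R] p1, p2 ⊢ (p2 ∧ p1)
      [Ax] p2 ⊢ p2
      [Ax] p1 ⊢ p1

Result: YES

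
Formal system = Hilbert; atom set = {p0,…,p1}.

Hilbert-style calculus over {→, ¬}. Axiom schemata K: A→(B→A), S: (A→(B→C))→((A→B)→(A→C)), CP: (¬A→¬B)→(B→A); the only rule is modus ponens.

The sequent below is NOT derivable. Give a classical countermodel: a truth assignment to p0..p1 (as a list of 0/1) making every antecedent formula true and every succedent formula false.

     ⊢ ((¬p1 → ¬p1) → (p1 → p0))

Truth-table refutation:
  v=00: Γ:[] Δ:[((¬p1 → ¬p1) → (p1 → p0))=T] refutes=False
  v=01: Γ:[] Δ:[((¬p1 → ¬p1) → (p1 → p0))=F] refutes=True  ← countermodel

Result: [0, 1]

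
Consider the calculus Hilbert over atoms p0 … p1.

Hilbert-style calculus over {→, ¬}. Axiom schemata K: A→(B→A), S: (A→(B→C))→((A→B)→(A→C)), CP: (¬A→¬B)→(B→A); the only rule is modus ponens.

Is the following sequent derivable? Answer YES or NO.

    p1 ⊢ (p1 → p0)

Search for a countermodel by truth-table:
  v=00: Γ:[p1=F] Δ:[(p1 → p0)=T] refutes=False
  v=01: Γ:[p1=T] Δ:[(p1 → p0)=F] refutes=True  ← countermodel

Result: NO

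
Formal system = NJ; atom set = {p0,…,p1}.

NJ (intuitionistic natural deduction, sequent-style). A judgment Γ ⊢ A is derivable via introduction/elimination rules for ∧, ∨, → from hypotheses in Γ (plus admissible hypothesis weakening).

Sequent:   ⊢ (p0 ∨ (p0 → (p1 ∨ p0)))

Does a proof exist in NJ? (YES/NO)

Proof tree:
[∨I₂]  ⊢ (p0 ∨ (p0 → (p1 ∨ p0)))
  [→I]  ⊢ (p0 → (p1 ∨ p0))
    [∨I₂] p0 ⊢ (p1 ∨ p0)
      [Ax] p0 ⊢ p0

Result: YES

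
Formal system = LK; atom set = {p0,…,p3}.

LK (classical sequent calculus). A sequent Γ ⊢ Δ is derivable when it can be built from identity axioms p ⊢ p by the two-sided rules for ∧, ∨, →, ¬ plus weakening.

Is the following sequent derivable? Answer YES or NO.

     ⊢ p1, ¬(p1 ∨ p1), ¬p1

Derivation trace:
[¬R]  ⊢ p1, ¬(p1 ∨ p1), ¬p1
  [¬R] p1 ⊢ p1, ¬(p1 ∨ p1)
    [∨L] p1, (p1 ∨ p1) ⊢ p1
      [Ax] p1 ⊢ p1
      [WL] p1, p1 ⊢ p1
        [Ax] p1 ⊢ p1

Result: YES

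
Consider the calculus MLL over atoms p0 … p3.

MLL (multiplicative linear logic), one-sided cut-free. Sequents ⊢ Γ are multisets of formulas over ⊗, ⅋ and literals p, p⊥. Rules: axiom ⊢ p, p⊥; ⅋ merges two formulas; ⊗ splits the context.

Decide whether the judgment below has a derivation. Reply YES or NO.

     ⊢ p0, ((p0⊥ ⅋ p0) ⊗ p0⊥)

Proof tree:
[⊗]  ⊢ p0, ((p0⊥ ⅋ p0) ⊗ p0⊥)
  [⅋]  ⊢ (p0⊥ ⅋ p0)
    [Ax]  ⊢ p0, p0⊥
  [Ax]  ⊢ p0, p0⊥

Result: YES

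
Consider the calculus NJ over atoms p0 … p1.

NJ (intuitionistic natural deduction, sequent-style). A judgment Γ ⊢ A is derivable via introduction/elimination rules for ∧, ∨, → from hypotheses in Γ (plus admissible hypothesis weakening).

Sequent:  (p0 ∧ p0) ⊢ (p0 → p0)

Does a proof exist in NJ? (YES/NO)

Proof tree:
[Wk] (p0 ∧ p0) ⊢ (p0 → p0)
  [→I]  ⊢ (p0 → p0)
    [Ax] p0 ⊢ p0

Result: YES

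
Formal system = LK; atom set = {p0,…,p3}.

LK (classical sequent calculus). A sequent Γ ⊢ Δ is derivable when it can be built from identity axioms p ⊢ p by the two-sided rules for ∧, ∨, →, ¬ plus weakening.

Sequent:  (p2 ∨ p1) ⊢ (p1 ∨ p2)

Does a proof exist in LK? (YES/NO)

Derivation trace:
[∨R] (p2 ∨ p1) ⊢ (p1 ∨ p2)
  [∨L] (p2 ∨ p1) ⊢ p1, p2
    [Ax] p2 ⊢ p2
    [Ax] p1 ⊢ p1

Result: YES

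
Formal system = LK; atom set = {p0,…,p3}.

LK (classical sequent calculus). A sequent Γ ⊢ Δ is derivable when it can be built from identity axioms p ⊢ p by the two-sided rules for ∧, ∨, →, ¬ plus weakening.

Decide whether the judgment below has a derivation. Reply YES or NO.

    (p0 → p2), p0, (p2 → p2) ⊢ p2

Proof tree:
[→L] (p0 → p2), p0, (p2 → p2) ⊢ p2
  [WL] p0, (p0 → p2), p0 ⊢ p2
    [→L] p0, (p0 → p2) ⊢ p2
      [Ax] p0 ⊢ p0
      [Ax] p2 ⊢ p2
  [Ax] p2 ⊢ p2

Result: YES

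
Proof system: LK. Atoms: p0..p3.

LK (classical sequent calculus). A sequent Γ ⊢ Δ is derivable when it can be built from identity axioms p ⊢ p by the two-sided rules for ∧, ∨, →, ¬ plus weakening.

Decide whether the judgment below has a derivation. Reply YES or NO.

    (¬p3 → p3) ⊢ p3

Derivation (root first):
[→L] (¬p3 → p3) ⊢ p3
  [¬R]  ⊢ p3, ¬p3
    [Ax] p3 ⊢ p3
  [Ax] p3 ⊢ p3

Result: YES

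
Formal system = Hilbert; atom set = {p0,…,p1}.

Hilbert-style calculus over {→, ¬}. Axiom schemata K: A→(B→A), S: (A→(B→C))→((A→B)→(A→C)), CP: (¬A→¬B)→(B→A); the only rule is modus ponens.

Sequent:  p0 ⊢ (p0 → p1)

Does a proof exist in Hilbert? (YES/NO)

Search for a countermodel by truth-table:
  v=00: Γ:[p0=F] Δ:[(p0 → p1)=T] refutes=False
  v=01: Γ:[p0=F] Δ:[(p0 → p1)=T] refutes=False
  v=10: Γ:[p0=T] Δ:[(p0 → p1)=F] refutes=True  ← countermodel

Result: NO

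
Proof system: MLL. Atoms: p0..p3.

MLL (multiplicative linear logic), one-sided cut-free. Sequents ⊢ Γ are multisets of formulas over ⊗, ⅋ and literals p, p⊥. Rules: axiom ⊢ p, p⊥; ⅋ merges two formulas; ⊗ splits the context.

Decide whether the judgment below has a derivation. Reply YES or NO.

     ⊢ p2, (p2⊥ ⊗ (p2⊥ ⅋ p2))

Derivation (root first):
[⊗]  ⊢ p2, (p2⊥ ⊗ (p2⊥ ⅋ p2))
  [Ax]  ⊢ p2, p2⊥
  [⅋]  ⊢ (p2⊥ ⅋ p2)
    [Ax]  ⊢ p2, p2⊥

Result: YES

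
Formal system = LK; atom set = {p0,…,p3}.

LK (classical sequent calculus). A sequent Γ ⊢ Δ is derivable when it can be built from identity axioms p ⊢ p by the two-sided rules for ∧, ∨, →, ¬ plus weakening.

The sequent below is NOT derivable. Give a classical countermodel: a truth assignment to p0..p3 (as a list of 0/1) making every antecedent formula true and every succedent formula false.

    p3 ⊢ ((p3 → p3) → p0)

Truth-table refutation:
  v=0000: Γ:[p3=F] Δ:[((p3 → p3) → p0)=F] refutes=False
  v=0001: Γ:[p3=T] Δ:[((p3 → p3) → p0)=F] refutes=True  ← countermodel

Result: [0, 0, 0, 1]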